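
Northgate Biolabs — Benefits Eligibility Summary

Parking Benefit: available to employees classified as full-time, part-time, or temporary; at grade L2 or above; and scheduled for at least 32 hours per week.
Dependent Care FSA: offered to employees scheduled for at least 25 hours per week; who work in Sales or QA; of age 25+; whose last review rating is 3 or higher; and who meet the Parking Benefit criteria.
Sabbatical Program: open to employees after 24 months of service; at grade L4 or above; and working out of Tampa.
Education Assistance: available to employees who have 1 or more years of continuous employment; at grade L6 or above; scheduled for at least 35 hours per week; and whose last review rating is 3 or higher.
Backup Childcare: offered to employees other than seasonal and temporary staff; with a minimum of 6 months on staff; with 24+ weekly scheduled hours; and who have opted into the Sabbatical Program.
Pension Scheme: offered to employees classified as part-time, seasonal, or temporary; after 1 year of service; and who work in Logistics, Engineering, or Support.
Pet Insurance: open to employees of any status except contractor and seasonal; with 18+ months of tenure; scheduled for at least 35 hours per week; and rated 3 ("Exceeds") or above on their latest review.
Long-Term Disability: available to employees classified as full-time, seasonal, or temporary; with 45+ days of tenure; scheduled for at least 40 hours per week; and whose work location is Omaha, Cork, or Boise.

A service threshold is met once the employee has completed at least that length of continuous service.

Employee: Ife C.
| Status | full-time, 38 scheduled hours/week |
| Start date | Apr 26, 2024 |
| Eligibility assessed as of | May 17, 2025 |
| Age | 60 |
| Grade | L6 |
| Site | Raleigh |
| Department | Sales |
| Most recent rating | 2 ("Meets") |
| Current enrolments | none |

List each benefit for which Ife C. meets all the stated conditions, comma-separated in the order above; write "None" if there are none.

Parking Benefit

Service from Apr 26, 2024 to May 17, 2025: 386 days.
Parking Benefit — status full-time ✓; grade L6 ≥ L2 ✓; 38 hrs/wk ≥ 32 ✓ → eligible.
Dependent Care FSA — 38 hrs/wk ≥ 25 ✓; dept Sales ✓; age 60 ≥ 25 ✓; rating 2 < 3 ✗ → not eligible.
Sabbatical Program — service 386 days < 24 months (≈720 days) ✗ → not eligible.
Education Assistance — service 386 days ≥ 1 year (≈365 days) ✓; grade L6 ≥ L6 ✓; 38 hrs/wk ≥ 35 ✓; rating 2 < 3 ✗ → not eligible.
Backup Childcare — status full-time ✓ (not excluded); service 386 days ≥ 6 months (≈180 days) ✓; 38 hrs/wk ≥ 24 ✓; not enrolled in Sabbatical Program ✗ → not eligible.
Pension Scheme — status full-time ✗ (requires part-time, seasonal, or temporary) → not eligible.
Pet Insurance — status full-time ✓ (not excluded); service 386 days < 18 months (≈540 days) ✗ → not eligible.
Long-Term Disability — status full-time ✓; service 386 days ≥ 45 days ✓; 38 hrs/wk < 40 ✗ → not eligible.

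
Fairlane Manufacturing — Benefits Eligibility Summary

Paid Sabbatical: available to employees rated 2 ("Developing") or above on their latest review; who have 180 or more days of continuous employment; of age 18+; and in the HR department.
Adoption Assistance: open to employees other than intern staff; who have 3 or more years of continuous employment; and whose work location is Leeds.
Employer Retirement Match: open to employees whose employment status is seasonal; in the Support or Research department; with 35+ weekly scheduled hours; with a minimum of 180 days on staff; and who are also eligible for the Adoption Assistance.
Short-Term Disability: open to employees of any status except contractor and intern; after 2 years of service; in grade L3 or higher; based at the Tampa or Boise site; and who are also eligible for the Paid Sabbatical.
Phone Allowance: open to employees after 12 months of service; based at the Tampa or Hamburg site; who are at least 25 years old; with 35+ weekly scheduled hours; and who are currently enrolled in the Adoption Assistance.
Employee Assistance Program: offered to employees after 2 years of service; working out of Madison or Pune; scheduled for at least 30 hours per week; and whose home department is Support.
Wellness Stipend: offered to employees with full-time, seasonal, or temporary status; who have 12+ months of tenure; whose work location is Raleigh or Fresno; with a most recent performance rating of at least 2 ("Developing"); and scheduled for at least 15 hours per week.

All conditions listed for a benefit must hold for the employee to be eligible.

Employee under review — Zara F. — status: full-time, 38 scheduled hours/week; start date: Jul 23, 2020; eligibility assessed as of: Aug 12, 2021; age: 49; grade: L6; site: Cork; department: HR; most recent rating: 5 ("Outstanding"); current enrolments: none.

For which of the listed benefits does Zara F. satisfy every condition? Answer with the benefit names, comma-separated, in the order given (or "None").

Paid Sabbatical

Service from Jul 23, 2020 to Aug 12, 2021: 385 days.
Paid Sabbatical — rating 5 ≥ 2 ✓; service 385 days ≥ 180 days ✓; age 49 ≥ 18 ✓; dept HR ✓ → eligible.
Adoption Assistance — status full-time ✓ (not excluded); service 385 days < 3 years (≈1095 days) ✗ → not eligible.
Employer Retirement Match — status full-time ✗ (requires seasonal) → not eligible.
Short-Term Disability — status full-time ✓ (not excluded); service 385 days < 2 years (≈730 days) ✗ → not eligible.
Phone Allowance — service 385 days ≥ 12 months (≈360 days) ✓; site Cork ✗ (not Tampa or Hamburg) → not eligible.
Employee Assistance Program — service 385 days < 2 years (≈730 days) ✗ → not eligible.
Wellness Stipend — status full-time ✓; service 385 days ≥ 12 months (≈360 days) ✓; site Cork ✗ (not Raleigh or Fresno) → not eligible.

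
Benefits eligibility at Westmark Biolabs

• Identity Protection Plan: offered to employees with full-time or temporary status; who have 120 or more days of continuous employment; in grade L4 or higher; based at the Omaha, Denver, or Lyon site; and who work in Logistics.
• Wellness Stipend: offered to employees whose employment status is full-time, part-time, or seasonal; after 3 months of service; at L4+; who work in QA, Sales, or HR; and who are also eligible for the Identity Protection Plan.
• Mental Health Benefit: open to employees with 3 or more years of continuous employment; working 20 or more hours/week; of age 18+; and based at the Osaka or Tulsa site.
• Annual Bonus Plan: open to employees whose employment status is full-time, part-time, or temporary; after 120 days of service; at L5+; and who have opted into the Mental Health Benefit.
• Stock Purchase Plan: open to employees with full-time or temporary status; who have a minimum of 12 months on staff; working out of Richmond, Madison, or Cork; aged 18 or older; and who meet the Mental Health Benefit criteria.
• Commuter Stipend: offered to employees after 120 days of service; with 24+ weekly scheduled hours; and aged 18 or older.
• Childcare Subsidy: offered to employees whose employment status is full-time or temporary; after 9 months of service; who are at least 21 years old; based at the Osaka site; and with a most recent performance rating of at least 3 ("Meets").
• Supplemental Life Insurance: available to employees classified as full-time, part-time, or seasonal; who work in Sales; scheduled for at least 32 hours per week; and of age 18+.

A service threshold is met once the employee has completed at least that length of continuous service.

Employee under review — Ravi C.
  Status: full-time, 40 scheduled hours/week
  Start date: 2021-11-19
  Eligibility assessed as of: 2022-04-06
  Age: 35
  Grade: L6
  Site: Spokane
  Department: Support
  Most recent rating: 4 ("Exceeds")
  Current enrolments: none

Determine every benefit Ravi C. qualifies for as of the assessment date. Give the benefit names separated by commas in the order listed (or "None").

Commuter Stipend

Service from 2021-11-19 to 2022-04-06: 138 days.
Identity Protection Plan — status full-time ✓; service 138 days ≥ 120 days ✓; grade L6 ≥ L4 ✓; site Spokane ✗ (not Omaha, Denver, or Lyon) → not eligible.
Wellness Stipend — status full-time ✓; service 138 days ≥ 3 months (≈90 days) ✓; grade L6 ≥ L4 ✓; dept Support ✗ → not eligible.
Mental Health Benefit — service 138 days < 3 years (≈1095 days) ✗ → not eligible.
Annual Bonus Plan — status full-time ✓; service 138 days ≥ 120 days ✓; grade L6 ≥ L5 ✓; not enrolled in Mental Health Benefit ✗ → not eligible.
Stock Purchase Plan — status full-time ✓; service 138 days < 12 months (≈360 days) ✗ → not eligible.
Commuter Stipend — service 138 days ≥ 120 days ✓; 40 hrs/wk ≥ 24 ✓; age 35 ≥ 18 ✓ → eligible.
Childcare Subsidy — status full-time ✓; service 138 days < 9 months (≈270 days) ✗ → not eligible.
Supplemental Life Insurance — status full-time ✓; dept Support ✗ → not eligible.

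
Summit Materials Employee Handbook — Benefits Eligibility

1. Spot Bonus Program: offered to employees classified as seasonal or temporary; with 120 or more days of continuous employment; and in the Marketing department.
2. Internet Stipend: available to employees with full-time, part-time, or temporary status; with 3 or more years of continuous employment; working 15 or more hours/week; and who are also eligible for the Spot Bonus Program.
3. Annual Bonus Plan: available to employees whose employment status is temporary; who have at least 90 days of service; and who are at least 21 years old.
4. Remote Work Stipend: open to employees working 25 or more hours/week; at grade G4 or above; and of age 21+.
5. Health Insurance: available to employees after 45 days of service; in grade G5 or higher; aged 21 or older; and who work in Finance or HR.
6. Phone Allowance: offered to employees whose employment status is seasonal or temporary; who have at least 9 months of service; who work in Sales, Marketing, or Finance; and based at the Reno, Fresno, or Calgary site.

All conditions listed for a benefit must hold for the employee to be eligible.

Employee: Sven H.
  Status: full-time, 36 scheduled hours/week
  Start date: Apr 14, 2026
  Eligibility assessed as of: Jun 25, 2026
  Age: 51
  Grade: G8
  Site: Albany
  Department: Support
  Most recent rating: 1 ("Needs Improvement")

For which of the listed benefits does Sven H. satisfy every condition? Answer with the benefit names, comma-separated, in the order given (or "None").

Service from Apr 14, 2026 to Jun 25, 2026: 72 days.
Spot Bonus Program — status full-time ✗ (requires seasonal or temporary) → not eligible.
Internet Stipend — status full-time ✓; service 72 days < 3 years (≈1095 days) ✗ → not eligible.
Annual Bonus Plan — status full-time ✗ (requires temporary) → not eligible.
Remote Work Stipend — 36 hrs/wk ≥ 25 ✓; grade G8 ≥ G4 ✓; age 51 ≥ 21 ✓ → eligible.
Health Insurance — service 72 days ≥ 45 days ✓; grade G8 ≥ G5 ✓; age 51 ≥ 21 ✓; dept Support ✗ → not eligible.
Phone Allowance — status full-time ✗ (requires seasonal or temporary) → not eligible.

Remote Work Stipend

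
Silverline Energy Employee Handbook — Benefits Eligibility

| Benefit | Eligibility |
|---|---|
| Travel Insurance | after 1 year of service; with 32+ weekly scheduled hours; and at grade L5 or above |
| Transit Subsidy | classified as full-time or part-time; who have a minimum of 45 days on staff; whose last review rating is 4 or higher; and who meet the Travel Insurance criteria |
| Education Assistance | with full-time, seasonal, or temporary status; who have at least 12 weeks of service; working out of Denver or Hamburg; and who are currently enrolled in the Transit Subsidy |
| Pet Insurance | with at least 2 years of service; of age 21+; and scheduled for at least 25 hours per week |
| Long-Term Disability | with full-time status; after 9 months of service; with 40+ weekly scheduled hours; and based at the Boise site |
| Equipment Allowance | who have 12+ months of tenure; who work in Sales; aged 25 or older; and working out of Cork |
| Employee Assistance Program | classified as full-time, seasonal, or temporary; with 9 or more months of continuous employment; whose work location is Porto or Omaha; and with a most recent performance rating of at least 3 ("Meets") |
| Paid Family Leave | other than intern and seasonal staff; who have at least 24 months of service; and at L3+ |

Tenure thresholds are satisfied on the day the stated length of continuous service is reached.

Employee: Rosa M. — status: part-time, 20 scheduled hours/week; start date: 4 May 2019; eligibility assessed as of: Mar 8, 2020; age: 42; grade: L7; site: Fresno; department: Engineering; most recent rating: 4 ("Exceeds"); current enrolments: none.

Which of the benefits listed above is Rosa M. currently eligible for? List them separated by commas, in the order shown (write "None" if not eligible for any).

Service from 4 May 2019 to Mar 8, 2020: 309 days.
Travel Insurance — service 309 days < 1 year (≈365 days) ✗ → not eligible.
Transit Subsidy — status part-time ✓; service 309 days ≥ 45 days ✓; rating 4 ≥ 4 ✓; not eligible for Travel Insurance ✗ → not eligible.
Education Assistance — status part-time ✗ (requires full-time, seasonal, or temporary) → not eligible.
Pet Insurance — service 309 days < 2 years (≈730 days) ✗ → not eligible.
Long-Term Disability — status part-time ✗ (requires full-time) → not eligible.
Equipment Allowance — service 309 days < 12 months (≈360 days) ✗ → not eligible.
Employee Assistance Program — status part-time ✗ (requires full-time, seasonal, or temporary) → not eligible.
Paid Family Leave — status part-time ✓ (not excluded); service 309 days < 24 months (≈720 days) ✗ → not eligible.

None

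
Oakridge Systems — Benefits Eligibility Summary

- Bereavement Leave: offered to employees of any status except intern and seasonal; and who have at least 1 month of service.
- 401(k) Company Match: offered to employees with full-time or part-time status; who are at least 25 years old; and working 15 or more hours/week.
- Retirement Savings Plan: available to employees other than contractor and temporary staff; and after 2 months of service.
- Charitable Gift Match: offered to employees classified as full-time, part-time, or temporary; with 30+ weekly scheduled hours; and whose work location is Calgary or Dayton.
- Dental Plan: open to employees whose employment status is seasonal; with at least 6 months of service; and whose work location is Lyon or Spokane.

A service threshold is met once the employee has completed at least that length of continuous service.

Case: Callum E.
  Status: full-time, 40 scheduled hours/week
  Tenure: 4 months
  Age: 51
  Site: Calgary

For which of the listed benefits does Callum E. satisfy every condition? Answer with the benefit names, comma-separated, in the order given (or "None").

Bereavement Leave — status full-time ✓ (not excluded); service 4 months ≥ 1 month ✓ → eligible.
401(k) Company Match — status full-time ✓; age 51 ≥ 25 ✓; 40 hrs/wk ≥ 15 ✓ → eligible.
Retirement Savings Plan — status full-time ✓ (not excluded); service 4 months ≥ 2 months ✓ → eligible.
Charitable Gift Match — status full-time ✓; 40 hrs/wk ≥ 30 ✓; site Calgary ✓ → eligible.
Dental Plan — status full-time ✗ (requires seasonal) → not eligible.

Bereavement Leave, 401(k) Company Match, Retirement Savings Plan, Charitable Gift Match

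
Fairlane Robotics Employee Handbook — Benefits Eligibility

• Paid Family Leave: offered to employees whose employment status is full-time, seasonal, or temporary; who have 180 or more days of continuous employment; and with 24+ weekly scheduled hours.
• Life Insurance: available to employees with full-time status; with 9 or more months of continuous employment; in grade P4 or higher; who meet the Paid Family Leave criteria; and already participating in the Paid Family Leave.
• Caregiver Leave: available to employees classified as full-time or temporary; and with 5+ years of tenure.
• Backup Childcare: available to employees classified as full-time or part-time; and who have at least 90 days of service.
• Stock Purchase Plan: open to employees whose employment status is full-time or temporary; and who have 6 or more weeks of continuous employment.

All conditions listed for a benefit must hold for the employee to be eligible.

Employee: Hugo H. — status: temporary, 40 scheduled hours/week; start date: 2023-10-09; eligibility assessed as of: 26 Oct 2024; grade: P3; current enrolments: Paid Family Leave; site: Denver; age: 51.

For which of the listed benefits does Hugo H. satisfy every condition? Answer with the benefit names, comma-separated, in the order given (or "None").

Service from 2023-10-09 to 26 Oct 2024: 383 days.
Paid Family Leave — status temporary ✓; service 383 days ≥ 180 days ✓; 40 hrs/wk ≥ 24 ✓ → eligible.
Life Insurance — status temporary ✗ (requires full-time) → not eligible.
Caregiver Leave — status temporary ✓; service 383 days < 5 years (≈1825 days) ✗ → not eligible.
Backup Childcare — status temporary ✗ (requires full-time or part-time) → not eligible.
Stock Purchase Plan — status temporary ✓; service 383 days ≥ 6 weeks (≈42 days) ✓ → eligible.

Paid Family Leave, Stock Purchase Plan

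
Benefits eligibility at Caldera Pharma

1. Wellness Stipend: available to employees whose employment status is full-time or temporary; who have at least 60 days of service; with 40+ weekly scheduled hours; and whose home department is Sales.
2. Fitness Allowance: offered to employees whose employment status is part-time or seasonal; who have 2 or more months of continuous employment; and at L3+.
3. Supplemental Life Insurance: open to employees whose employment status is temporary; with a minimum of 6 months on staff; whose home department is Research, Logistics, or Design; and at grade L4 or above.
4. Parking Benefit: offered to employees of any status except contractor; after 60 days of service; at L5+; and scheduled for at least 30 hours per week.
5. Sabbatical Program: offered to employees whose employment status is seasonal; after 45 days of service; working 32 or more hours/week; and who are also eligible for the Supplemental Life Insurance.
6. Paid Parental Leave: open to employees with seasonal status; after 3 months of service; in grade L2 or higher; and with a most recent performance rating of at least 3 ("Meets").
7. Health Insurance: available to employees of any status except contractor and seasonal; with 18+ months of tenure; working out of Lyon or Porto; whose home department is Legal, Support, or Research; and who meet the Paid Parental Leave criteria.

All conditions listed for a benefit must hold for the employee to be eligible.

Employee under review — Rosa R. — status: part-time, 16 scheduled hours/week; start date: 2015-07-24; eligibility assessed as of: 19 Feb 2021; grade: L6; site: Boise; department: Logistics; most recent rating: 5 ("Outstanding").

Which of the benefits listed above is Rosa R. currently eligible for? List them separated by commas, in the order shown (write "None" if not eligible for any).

Service from 2015-07-24 to 19 Feb 2021: 2037 days.
Wellness Stipend — status part-time ✗ (requires full-time or temporary) → not eligible.
Fitness Allowance — status part-time ✓; service 2037 days ≥ 2 months (≈60 days) ✓; grade L6 ≥ L3 ✓ → eligible.
Supplemental Life Insurance — status part-time ✗ (requires temporary) → not eligible.
Parking Benefit — status part-time ✓ (not excluded); service 2037 days ≥ 60 days ✓; grade L6 ≥ L5 ✓; 16 hrs/wk < 30 ✗ → not eligible.
Sabbatical Program — status part-time ✗ (requires seasonal) → not eligible.
Paid Parental Leave — status part-time ✗ (requires seasonal) → not eligible.
Health Insurance — status part-time ✓ (not excluded); service 2037 days ≥ 18 months (≈540 days) ✓; site Boise ✗ (not Lyon or Porto) → not eligible.

Fitness Allowance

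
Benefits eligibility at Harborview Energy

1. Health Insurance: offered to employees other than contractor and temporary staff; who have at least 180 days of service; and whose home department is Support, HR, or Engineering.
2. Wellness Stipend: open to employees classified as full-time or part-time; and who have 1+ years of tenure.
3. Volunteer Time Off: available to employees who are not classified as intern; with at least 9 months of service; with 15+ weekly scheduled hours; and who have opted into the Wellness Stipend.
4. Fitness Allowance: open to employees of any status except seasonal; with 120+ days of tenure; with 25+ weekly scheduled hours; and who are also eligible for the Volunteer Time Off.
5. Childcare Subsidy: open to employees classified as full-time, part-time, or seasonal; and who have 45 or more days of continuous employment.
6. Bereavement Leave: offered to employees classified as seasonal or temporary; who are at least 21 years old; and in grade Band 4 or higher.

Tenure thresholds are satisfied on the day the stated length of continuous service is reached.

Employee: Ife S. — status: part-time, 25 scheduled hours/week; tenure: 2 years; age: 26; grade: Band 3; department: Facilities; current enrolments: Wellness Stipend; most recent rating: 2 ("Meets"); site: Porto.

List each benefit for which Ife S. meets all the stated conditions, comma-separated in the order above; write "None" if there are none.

Health Insurance — status part-time ✓ (not excluded); service 2 years ≥ 180 days ✓; dept Facilities ✗ → not eligible.
Wellness Stipend — status part-time ✓; service 2 years ≥ 1 year ✓ → eligible.
Volunteer Time Off — status part-time ✓ (not excluded); service 2 years ≥ 9 months (≈270 days) ✓; 25 hrs/wk ≥ 15 ✓; enrolled in Wellness Stipend ✓ → eligible.
Fitness Allowance — status part-time ✓ (not excluded); service 2 years ≥ 120 days ✓; 25 hrs/wk ≥ 25 ✓; eligible for Volunteer Time Off ✓ → eligible.
Childcare Subsidy — status part-time ✓; service 2 years ≥ 45 days ✓ → eligible.
Bereavement Leave — status part-time ✗ (requires seasonal or temporary) → not eligible.

Wellness Stipend, Volunteer Time Off, Fitness Allowance, Childcare Subsidy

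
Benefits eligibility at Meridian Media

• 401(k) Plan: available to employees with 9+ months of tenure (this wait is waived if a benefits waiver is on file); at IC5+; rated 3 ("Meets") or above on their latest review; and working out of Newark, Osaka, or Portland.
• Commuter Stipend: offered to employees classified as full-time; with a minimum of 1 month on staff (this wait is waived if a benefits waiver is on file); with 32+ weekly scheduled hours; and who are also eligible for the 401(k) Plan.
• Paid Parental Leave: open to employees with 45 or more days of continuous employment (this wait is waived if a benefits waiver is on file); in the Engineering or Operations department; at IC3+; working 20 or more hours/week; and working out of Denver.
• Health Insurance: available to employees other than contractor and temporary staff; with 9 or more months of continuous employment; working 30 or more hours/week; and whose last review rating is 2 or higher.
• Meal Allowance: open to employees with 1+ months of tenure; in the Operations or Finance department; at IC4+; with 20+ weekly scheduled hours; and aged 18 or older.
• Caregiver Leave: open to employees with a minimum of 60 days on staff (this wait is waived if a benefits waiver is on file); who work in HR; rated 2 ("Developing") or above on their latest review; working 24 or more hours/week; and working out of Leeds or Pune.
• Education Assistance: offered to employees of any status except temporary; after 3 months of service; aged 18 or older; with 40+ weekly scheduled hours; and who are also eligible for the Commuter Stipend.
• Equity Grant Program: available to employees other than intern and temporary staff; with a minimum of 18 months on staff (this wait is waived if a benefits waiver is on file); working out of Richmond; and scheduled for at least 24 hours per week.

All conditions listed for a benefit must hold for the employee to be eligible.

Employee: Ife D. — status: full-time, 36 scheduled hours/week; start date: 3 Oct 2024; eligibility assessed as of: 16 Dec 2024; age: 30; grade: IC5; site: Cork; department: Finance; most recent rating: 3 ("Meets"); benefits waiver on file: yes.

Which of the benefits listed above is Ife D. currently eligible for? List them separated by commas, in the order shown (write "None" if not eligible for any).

Meal Allowance

Service from 3 Oct 2024 to 16 Dec 2024: 74 days.
401(k) Plan — benefits waiver on file ✓; grade IC5 ≥ IC5 ✓; rating 3 ≥ 3 ✓; site Cork ✗ (not Newark, Osaka, or Portland) → not eligible.
Commuter Stipend — status full-time ✓; benefits waiver on file ✓; 36 hrs/wk ≥ 32 ✓; not eligible for 401(k) Plan ✗ → not eligible.
Paid Parental Leave — benefits waiver on file ✓; dept Finance ✗ → not eligible.
Health Insurance — status full-time ✓ (not excluded); service 74 days < 9 months (≈270 days) ✗ → not eligible.
Meal Allowance — service 74 days ≥ 1 month (≈30 days) ✓; dept Finance ✓; grade IC5 ≥ IC4 ✓; 36 hrs/wk ≥ 20 ✓; age 30 ≥ 18 ✓ → eligible.
Caregiver Leave — benefits waiver on file ✓; dept Finance ✗ → not eligible.
Education Assistance — status full-time ✓ (not excluded); service 74 days < 3 months (≈90 days) ✗ → not eligible.
Equity Grant Program — status full-time ✓ (not excluded); benefits waiver on file ✓; site Cork ✗ (not Richmond) → not eligible.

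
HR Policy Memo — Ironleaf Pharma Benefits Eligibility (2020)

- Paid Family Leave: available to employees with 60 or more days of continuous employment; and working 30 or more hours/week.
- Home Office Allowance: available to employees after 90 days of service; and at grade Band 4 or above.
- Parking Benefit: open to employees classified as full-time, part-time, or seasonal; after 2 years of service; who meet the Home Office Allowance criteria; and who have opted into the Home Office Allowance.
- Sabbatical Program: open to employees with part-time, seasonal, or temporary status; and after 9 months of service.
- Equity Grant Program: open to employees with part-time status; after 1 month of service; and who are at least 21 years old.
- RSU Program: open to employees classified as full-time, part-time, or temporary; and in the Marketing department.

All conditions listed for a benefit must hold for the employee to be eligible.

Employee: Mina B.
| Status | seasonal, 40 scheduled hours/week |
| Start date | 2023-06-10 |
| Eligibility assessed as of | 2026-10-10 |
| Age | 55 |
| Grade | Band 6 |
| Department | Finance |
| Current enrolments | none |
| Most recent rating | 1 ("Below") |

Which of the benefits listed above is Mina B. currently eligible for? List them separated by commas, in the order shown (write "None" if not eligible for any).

Paid Family Leave, Home Office Allowance, Sabbatical Program

Service from 2023-06-10 to 2026-10-10: 1218 days.
Paid Family Leave — service 1218 days ≥ 60 days ✓; 40 hrs/wk ≥ 30 ✓ → eligible.
Home Office Allowance — service 1218 days ≥ 90 days ✓; grade Band 6 ≥ Band 4 ✓ → eligible.
Parking Benefit — status seasonal ✓; service 1218 days ≥ 2 years (≈730 days) ✓; eligible for Home Office Allowance ✓; not enrolled in Home Office Allowance ✗ → not eligible.
Sabbatical Program — status seasonal ✓; service 1218 days ≥ 9 months (≈270 days) ✓ → eligible.
Equity Grant Program — status seasonal ✗ (requires part-time) → not eligible.
RSU Program — status seasonal ✗ (requires full-time, part-time, or temporary) → not eligible.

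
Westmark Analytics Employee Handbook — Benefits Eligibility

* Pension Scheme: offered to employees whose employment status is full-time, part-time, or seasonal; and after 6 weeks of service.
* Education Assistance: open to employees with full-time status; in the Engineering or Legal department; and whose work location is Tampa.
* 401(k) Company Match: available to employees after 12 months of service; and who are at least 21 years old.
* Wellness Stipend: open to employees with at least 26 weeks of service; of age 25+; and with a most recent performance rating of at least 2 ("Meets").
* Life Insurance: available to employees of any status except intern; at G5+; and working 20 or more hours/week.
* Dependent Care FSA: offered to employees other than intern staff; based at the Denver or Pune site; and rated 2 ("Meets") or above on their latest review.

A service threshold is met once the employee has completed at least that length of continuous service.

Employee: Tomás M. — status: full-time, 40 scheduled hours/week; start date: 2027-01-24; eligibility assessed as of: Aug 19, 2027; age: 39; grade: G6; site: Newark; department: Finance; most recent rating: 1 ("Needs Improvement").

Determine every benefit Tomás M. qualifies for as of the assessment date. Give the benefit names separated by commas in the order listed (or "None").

Service from 2027-01-24 to Aug 19, 2027: 207 days.
Pension Scheme — status full-time ✓; service 207 days ≥ 6 weeks (≈42 days) ✓ → eligible.
Education Assistance — status full-time ✓; dept Finance ✗ → not eligible.
401(k) Company Match — service 207 days < 12 months (≈360 days) ✗ → not eligible.
Wellness Stipend — service 207 days ≥ 26 weeks (≈182 days) ✓; age 39 ≥ 25 ✓; rating 1 < 2 ✗ → not eligible.
Life Insurance — status full-time ✓ (not excluded); grade G6 ≥ G5 ✓; 40 hrs/wk ≥ 20 ✓ → eligible.
Dependent Care FSA — status full-time ✓ (not excluded); site Newark ✗ (not Denver or Pune) → not eligible.

Pension Scheme, Life Insurance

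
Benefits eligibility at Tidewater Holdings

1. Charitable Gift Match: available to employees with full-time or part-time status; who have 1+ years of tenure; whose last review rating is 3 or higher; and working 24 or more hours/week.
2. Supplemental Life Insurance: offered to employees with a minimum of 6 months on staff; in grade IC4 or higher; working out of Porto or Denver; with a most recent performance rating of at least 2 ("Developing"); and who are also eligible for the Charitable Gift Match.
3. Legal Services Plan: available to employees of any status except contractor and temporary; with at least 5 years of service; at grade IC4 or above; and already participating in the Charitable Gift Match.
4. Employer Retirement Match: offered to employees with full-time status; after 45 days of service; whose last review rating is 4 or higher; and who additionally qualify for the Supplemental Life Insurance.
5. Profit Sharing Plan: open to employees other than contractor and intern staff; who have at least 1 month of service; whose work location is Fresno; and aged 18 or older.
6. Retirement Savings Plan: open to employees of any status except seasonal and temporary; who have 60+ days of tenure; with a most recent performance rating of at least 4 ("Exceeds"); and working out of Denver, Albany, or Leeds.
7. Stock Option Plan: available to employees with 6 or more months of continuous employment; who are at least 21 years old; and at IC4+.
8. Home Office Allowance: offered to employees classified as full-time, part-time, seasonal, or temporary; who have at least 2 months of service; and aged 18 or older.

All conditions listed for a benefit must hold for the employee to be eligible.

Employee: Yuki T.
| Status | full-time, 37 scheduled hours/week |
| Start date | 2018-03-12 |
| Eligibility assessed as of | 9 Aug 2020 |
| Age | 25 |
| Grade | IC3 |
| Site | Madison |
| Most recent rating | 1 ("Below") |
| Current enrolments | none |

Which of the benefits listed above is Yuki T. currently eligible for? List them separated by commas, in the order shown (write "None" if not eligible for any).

Service from 2018-03-12 to 9 Aug 2020: 881 days.
Charitable Gift Match — status full-time ✓; service 881 days ≥ 1 year (≈365 days) ✓; rating 1 < 3 ✗ → not eligible.
Supplemental Life Insurance — service 881 days ≥ 6 months (≈180 days) ✓; grade IC3 < IC4 ✗ → not eligible.
Legal Services Plan — status full-time ✓ (not excluded); service 881 days < 5 years (≈1825 days) ✗ → not eligible.
Employer Retirement Match — status full-time ✓; service 881 days ≥ 45 days ✓; rating 1 < 4 ✗ → not eligible.
Profit Sharing Plan — status full-time ✓ (not excluded); service 881 days ≥ 1 month (≈30 days) ✓; site Madison ✗ (not Fresno) → not eligible.
Retirement Savings Plan — status full-time ✓ (not excluded); service 881 days ≥ 60 days ✓; rating 1 < 4 ✗ → not eligible.
Stock Option Plan — service 881 days ≥ 6 months (≈180 days) ✓; age 25 ≥ 21 ✓; grade IC3 < IC4 ✗ → not eligible.
Home Office Allowance — status full-time ✓; service 881 days ≥ 2 months (≈60 days) ✓; age 25 ≥ 18 ✓ → eligible.

Home Office Allowance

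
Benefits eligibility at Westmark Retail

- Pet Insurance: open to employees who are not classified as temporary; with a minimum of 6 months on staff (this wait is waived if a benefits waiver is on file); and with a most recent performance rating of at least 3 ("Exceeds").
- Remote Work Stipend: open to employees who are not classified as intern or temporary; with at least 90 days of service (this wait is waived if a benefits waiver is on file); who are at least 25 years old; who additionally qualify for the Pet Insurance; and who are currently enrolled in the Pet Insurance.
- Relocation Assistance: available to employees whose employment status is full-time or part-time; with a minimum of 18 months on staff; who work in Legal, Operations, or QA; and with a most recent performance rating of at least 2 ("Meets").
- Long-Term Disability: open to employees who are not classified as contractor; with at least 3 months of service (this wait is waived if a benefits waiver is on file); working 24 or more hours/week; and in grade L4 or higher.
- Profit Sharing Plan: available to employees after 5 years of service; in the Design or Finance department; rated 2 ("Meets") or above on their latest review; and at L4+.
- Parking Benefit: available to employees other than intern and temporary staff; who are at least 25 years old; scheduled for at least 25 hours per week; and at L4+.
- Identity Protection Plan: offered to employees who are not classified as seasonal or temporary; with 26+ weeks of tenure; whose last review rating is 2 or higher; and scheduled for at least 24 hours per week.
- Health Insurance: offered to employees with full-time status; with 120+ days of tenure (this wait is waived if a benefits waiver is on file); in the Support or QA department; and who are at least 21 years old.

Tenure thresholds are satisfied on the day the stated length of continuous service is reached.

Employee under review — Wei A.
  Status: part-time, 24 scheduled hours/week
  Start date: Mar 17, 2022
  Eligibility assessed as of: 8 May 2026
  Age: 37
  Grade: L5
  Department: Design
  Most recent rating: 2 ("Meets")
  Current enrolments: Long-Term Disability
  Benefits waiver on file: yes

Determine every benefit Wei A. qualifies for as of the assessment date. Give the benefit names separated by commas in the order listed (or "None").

Service from Mar 17, 2022 to 8 May 2026: 1513 days.
Pet Insurance — status part-time ✓ (not excluded); benefits waiver on file ✓; rating 2 < 3 ✗ → not eligible.
Remote Work Stipend — status part-time ✓ (not excluded); benefits waiver on file ✓; age 37 ≥ 25 ✓; not eligible for Pet Insurance ✗ → not eligible.
Relocation Assistance — status part-time ✓; service 1513 days ≥ 18 months (≈540 days) ✓; dept Design ✗ → not eligible.
Long-Term Disability — status part-time ✓ (not excluded); benefits waiver on file ✓; 24 hrs/wk ≥ 24 ✓; grade L5 ≥ L4 ✓ → eligible.
Profit Sharing Plan — service 1513 days < 5 years (≈1825 days) ✗ → not eligible.
Parking Benefit — status part-time ✓ (not excluded); age 37 ≥ 25 ✓; 24 hrs/wk < 25 ✗ → not eligible.
Identity Protection Plan — status part-time ✓ (not excluded); service 1513 days ≥ 26 weeks (≈182 days) ✓; rating 2 ≥ 2 ✓; 24 hrs/wk ≥ 24 ✓ → eligible.
Health Insurance — status part-time ✗ (requires full-time) → not eligible.

Long-Term Disability, Identity Protection Plan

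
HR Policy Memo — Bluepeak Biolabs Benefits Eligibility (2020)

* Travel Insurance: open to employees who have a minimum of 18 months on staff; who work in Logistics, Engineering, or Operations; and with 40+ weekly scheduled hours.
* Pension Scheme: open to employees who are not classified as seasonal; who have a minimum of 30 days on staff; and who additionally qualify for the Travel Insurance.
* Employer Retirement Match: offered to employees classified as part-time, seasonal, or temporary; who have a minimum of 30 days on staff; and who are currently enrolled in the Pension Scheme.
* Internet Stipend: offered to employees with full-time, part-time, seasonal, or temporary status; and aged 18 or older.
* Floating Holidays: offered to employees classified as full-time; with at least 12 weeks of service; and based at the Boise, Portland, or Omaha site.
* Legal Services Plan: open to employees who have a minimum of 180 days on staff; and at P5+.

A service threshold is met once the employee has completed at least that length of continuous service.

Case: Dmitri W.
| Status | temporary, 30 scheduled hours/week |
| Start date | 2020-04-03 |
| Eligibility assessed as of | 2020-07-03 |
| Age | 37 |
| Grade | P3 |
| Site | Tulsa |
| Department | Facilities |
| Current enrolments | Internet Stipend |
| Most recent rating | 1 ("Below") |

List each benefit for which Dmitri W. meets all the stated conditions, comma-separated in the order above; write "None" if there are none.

Service from 2020-04-03 to 2020-07-03: 91 days.
Travel Insurance — service 91 days < 18 months (≈540 days) ✗ → not eligible.
Pension Scheme — status temporary ✓ (not excluded); service 91 days ≥ 30 days ✓; not eligible for Travel Insurance ✗ → not eligible.
Employer Retirement Match — status temporary ✓; service 91 days ≥ 30 days ✓; not enrolled in Pension Scheme ✗ → not eligible.
Internet Stipend — status temporary ✓; age 37 ≥ 18 ✓ → eligible.
Floating Holidays — status temporary ✗ (requires full-time) → not eligible.
Legal Services Plan — service 91 days < 180 days ✗ → not eligible.

Internet Stipend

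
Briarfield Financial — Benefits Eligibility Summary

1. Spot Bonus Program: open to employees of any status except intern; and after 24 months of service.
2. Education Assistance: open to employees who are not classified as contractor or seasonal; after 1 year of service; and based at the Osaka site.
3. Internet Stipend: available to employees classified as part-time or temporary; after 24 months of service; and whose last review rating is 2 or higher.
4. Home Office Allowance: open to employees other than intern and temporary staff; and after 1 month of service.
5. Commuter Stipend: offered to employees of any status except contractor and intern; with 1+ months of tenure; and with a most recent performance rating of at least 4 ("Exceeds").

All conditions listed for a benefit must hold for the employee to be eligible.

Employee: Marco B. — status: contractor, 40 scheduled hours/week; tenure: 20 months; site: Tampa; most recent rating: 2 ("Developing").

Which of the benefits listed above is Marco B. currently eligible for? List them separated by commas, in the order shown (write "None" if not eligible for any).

Home Office Allowance

Spot Bonus Program — status contractor ✓ (not excluded); service 20 months < 24 months ✗ → not eligible.
Education Assistance — status contractor ✗ (excluded) → not eligible.
Internet Stipend — status contractor ✗ (requires part-time or temporary) → not eligible.
Home Office Allowance — status contractor ✓ (not excluded); service 20 months ≥ 1 month ✓ → eligible.
Commuter Stipend — status contractor ✗ (excluded) → not eligible.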